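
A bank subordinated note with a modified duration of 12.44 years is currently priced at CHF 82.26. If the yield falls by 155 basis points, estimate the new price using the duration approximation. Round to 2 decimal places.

CHF 98.12

Duration approximation: ΔP/P ≈ -D_mod · Δy = -12.44 × (-0.0155) = +0.192820.
New price ≈ 82.26 × (1 + 0.192820) = 98.1213732.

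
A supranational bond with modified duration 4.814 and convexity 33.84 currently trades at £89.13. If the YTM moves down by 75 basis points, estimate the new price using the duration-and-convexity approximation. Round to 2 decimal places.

Duration effect: -D_mod·Δy = -4.814 × (-0.0075) = +0.036105
Convexity effect: ½·C·(Δy)² = 0.5 × 33.84 × (-0.0075)² = +0.00095175
ΔP/P ≈ +0.036105 + 0.00095175 = +0.03705675
New price ≈ 89.13 × (1 + 0.03705675) = 92.4328681275.

£92.43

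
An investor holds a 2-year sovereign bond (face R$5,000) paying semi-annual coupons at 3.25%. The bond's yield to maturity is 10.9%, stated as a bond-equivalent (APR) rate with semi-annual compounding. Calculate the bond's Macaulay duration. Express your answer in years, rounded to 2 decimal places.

Periodic yield y = 0.0545. Discount each cash flow and weight by its period:
  t   CF        PV=CF/(1+0.0545)^t    t·PV
  1        81.25        77.0507        77.0507
  2        81.25        73.0685       146.1370
  3        81.25        69.2921       207.8762
  4     5,081.25     4,109.4550    16,437.8199
  Σ                  4,328.8663    16,868.8839
Price P = Σ PV = 4,328.8663.
Macaulay duration = Σ(t·PV) / P = 16,868.8839 / 4,328.8663 = 3.89684 half-year periods.
In years: 3.89684 / 2 = 1.94842 years.

1.95 years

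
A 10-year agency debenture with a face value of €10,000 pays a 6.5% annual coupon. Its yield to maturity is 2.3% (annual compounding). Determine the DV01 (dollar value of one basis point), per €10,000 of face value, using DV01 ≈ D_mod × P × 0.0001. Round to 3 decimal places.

Periodic yield y = 0.023.
  t   CF        PV=CF/(1+0.023)^t    t·PV
  1       650.00       635.3861       635.3861
  2       650.00       621.1008     1,242.2016
  3       650.00       607.1367     1,821.4100
  4       650.00       593.4865     2,373.9459
  5       650.00       580.1432     2,900.7159
  6       650.00       567.0999     3,402.5993
  7       650.00       554.3498     3,880.4488
  8       650.00       541.8864     4,335.0916
  9       650.00       529.7033     4,767.3294
  10   10,650.00     8,483.8557    84,838.5565
  Σ                 13,714.1483   110,197.6850
P = 13,714.1483; D_Mac = 8.03533 yrs; D_mod = 7.85467 yrs.
DV01 ≈ 7.85467 × 13,714.1483 × 0.0001 = 10.772012.

€10.772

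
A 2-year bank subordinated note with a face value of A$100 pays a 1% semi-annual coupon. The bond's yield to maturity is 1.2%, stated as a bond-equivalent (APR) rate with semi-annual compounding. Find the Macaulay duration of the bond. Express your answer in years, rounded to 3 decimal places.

Periodic yield y = 0.006. Discount each cash flow and weight by its period:
  t   CF        PV=CF/(1+0.006)^t    t·PV
  1         0.50         0.4970         0.4970
  2         0.50         0.4941         0.9881
  3         0.50         0.4911         1.4733
  4       100.50        98.1238       392.4950
  Σ                     99.6059       395.4534
Price P = Σ PV = 99.6059.
Macaulay duration = Σ(t·PV) / P = 395.4534 / 99.6059 = 3.97018 half-year periods.
In years: 3.97018 / 2 = 1.98509 years.

1.985 years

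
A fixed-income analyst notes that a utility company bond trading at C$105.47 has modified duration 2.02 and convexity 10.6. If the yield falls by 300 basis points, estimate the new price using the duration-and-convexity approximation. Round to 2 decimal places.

C$112.36

Duration effect: -D_mod·Δy = -2.02 × (-0.03) = +0.060600
Convexity effect: ½·C·(Δy)² = 0.5 × 10.6 × (-0.03)² = +0.0047700
ΔP/P ≈ +0.060600 + 0.0047700 = +0.065370
New price ≈ 105.47 × (1 + 0.065370) = 112.3645739.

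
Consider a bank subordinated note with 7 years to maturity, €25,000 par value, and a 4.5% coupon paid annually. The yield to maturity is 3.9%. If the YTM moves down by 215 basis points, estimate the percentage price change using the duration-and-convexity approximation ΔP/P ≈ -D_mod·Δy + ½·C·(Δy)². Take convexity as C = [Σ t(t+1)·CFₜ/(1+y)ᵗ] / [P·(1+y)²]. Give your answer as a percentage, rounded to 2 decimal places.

With y = 0.039:
  t   CF        PV=CF/(1+0.039)^t    t·PV        t(t+1)·PV
  1     1,125.00     1,082.7719     1,082.7719       2,165.5438
  2     1,125.00     1,042.1289     2,084.2577       6,252.7732
  3     1,125.00     1,003.0114     3,009.0343      12,036.1371
  4     1,125.00       965.3623     3,861.4492      19,307.2459
  5     1,125.00       929.1264     4,645.6318      27,873.7910
  6     1,125.00       894.2506     5,365.5036      37,558.5249
  7    26,125.00    19,986.9933   139,908.9529   1,119,271.6231
  Σ                 25,903.6447   159,957.6014   1,224,465.6390
P = 25,903.6447; D_Mac = 6.17510 yrs; D_mod = 5.94331 yrs; C = 43.78795.
Duration effect: -5.94331 × (-0.0215) = +0.127781
Convexity effect: 0.5 × 43.78795 × (-0.0215)² = +0.0101205
ΔP/P ≈ +0.127781 + 0.0101205 = +0.137902 = +13.7902%.

+13.79%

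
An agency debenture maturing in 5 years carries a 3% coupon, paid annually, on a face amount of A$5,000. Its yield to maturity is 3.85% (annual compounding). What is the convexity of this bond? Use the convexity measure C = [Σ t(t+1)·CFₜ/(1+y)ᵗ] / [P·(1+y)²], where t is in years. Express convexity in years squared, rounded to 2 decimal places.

25.68

With y = 0.0385:
  t   CF        PV=CF/(1+0.0385)^t    t·PV        t(t+1)·PV
  1       150.00       144.4391       144.4391         288.8782
  2       150.00       139.0843       278.1687         834.5061
  3       150.00       133.9281       401.7843       1,607.1374
  4       150.00       128.9630       515.8522       2,579.2608
  5     5,150.00     4,263.5830    21,317.9151     127,907.4908
  Σ                  4,809.9976    22,658.1594     133,217.2732
P = 4,809.9976.
Convexity = Σ t(t+1)·PV / [P·(1+y)²] = 133,217.2732 / (4,809.9976 × 1.078482) = 25.68045.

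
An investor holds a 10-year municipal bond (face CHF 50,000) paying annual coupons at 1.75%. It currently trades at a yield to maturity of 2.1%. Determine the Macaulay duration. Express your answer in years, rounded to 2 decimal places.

9.25 years

Periodic yield y = 0.021. Discount each cash flow and weight by its year:
  t   CF        PV=CF/(1+0.021)^t    t·PV
  1       875.00       857.0029       857.0029
  2       875.00       839.3760     1,678.7521
  3       875.00       822.1117     2,466.3351
  4       875.00       805.2024     3,220.8098
  5       875.00       788.6410     3,943.2049
  6       875.00       772.4202     4,634.5210
  7       875.00       756.5330     5,295.7308
  8       875.00       740.9725     5,927.7804
  9       875.00       725.7322     6,531.5895
  10   50,875.00    41,328.2486   413,282.4861
  Σ                 48,436.2406   447,838.2126
Price P = Σ PV = 48,436.2406.
Macaulay duration = Σ(t·PV) / P = 447,838.2126 / 48,436.2406 = 9.24593 years.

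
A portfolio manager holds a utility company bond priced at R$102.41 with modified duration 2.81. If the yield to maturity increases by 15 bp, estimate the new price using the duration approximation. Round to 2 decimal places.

Duration approximation: ΔP/P ≈ -D_mod · Δy = -2.81 × (+0.0015) = -0.004215.
New price ≈ 102.41 × (1 - 0.004215) = 101.97834185.

R$101.98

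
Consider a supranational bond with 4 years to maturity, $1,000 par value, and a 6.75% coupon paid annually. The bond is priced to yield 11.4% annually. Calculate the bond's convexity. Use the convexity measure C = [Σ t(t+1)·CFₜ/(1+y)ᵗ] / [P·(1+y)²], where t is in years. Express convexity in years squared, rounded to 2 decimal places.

14.01

With y = 0.114:
  t   CF        PV=CF/(1+0.114)^t    t·PV        t(t+1)·PV
  1        67.50        60.5925        60.5925         121.1849
  2        67.50        54.3918       108.7836         326.3508
  3        67.50        48.8257       146.4770         585.9080
  4     1,067.50       693.1498     2,772.5993      13,862.9966
  Σ                    856.9598     3,088.4524      14,896.4403
P = 856.9598.
Convexity = Σ t(t+1)·PV / [P·(1+y)²] = 14,896.4403 / (856.9598 × 1.240996) = 14.00721.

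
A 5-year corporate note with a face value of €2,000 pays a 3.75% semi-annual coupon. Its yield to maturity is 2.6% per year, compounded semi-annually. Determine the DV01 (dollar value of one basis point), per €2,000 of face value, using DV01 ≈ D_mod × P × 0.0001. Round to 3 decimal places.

Periodic yield y = 0.013.
  t   CF        PV=CF/(1+0.013)^t    t·PV
  1        37.50        37.0188        37.0188
  2        37.50        36.5437        73.0874
  3        37.50        36.0747       108.2242
  4        37.50        35.6118       142.4471
  5        37.50        35.1548       175.7738
  6        37.50        34.7036       208.2216
  7        37.50        34.2582       239.8077
  8        37.50        33.8186       270.5488
  9        37.50        33.3846       300.4615
  10    2,037.50     1,790.6189    17,906.1890
  Σ                  2,107.1876    19,461.7798
P = 2,107.1876; D_Mac = 9.23590 half-year periods = 4.61795 yrs; D_mod = 4.55869 yrs.
DV01 ≈ 4.55869 × 2,107.1876 × 0.0001 = 0.960601.

€0.961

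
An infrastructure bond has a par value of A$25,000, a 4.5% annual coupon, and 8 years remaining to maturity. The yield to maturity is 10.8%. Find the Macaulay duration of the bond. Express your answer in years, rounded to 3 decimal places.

Periodic yield y = 0.108. Discount each cash flow and weight by its year:
  t   CF        PV=CF/(1+0.108)^t    t·PV
  1     1,125.00     1,015.3430     1,015.3430
  2     1,125.00       916.3745     1,832.7490
  3     1,125.00       827.0528     2,481.1584
  4     1,125.00       746.4376     2,985.7502
  5     1,125.00       673.6801     3,368.4005
  6     1,125.00       608.0145     3,648.0872
  7     1,125.00       548.7496     3,841.2470
  8    26,125.00    11,501.0692    92,008.5535
  Σ                 16,836.7212   111,181.2889
Price P = Σ PV = 16,836.7212.
Macaulay duration = Σ(t·PV) / P = 111,181.2889 / 16,836.7212 = 6.60350 years.

6.604 years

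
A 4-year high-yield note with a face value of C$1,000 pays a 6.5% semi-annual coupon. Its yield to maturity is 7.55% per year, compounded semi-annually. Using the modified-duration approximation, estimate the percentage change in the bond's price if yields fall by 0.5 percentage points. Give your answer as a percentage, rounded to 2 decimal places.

+1.72%

Periodic yield y = 0.03775. Modified duration first:
  t   CF        PV=CF/(1+0.03775)^t    t·PV
  1        32.50        31.3178        31.3178
  2        32.50        30.1785        60.3570
  3        32.50        29.0807        87.2422
  4        32.50        28.0229       112.0914
  5        32.50        27.0035       135.0174
  6        32.50        26.0212       156.1271
  7        32.50        25.0746       175.5223
  8     1,032.50       767.6233     6,140.9861
  Σ                    964.3224     6,898.6611
P = 964.3224; D_Mac = 7.15390 half-year periods = 3.57695 yrs; D_mod = 3.57695/(1+0.03775) = 3.44683 yrs.
ΔP/P ≈ -D_mod · Δy = -3.44683 × (-0.005) = +0.017234 = +1.7234%.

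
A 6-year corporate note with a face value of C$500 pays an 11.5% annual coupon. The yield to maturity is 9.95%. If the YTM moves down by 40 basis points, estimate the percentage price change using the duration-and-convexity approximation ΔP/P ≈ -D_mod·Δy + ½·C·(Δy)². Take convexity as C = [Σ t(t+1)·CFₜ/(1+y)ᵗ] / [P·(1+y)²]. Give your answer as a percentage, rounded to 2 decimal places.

+1.73%

With y = 0.0995:
  t   CF        PV=CF/(1+0.0995)^t    t·PV        t(t+1)·PV
  1        57.50        52.2965        52.2965         104.5930
  2        57.50        47.5639        95.1278         285.3833
  3        57.50        43.2596       129.7787         519.1148
  4        57.50        39.3448       157.3790         786.8952
  5        57.50        35.7842       178.9211       1,073.5269
  6       557.50       315.5538     1,893.3230      13,253.2613
  Σ                    533.8028     2,506.8262      16,022.7745
P = 533.8028; D_Mac = 4.69617 yrs; D_mod = 4.27118 yrs; C = 24.82941.
Duration effect: -4.27118 × (-0.004) = +0.017085
Convexity effect: 0.5 × 24.82941 × (-0.004)² = +0.0001986
ΔP/P ≈ +0.017085 + 0.0001986 = +0.017283 = +1.7283%.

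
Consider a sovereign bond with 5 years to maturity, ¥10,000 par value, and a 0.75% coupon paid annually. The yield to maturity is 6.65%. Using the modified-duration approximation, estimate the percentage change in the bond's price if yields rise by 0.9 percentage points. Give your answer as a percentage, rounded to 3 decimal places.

Periodic yield y = 0.0665. Modified duration first:
  t   CF        PV=CF/(1+0.0665)^t    t·PV
  1        75.00        70.3235        70.3235
  2        75.00        65.9386       131.8771
  3        75.00        61.8271       185.4812
  4        75.00        57.9719       231.8878
  5    10,075.00     7,301.9820    36,509.9098
  Σ                  7,558.0430    37,129.4794
P = 7,558.0430; D_Mac = 4.91258 yrs; D_mod = 4.91258/(1+0.0665) = 4.60626 yrs.
ΔP/P ≈ -D_mod · Δy = -4.60626 × (+0.009) = -0.041456 = -4.1456%.

-4.146%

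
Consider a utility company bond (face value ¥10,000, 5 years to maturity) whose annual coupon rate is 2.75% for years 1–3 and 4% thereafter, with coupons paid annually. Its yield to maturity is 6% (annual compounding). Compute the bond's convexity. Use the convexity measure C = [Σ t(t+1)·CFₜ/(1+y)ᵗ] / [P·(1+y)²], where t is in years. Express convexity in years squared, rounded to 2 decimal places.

24.64

With y = 0.06:
  t   CF        PV=CF/(1+0.06)^t    t·PV        t(t+1)·PV
  1       275.00       259.4340       259.4340         518.8679
  2       275.00       244.7490       489.4980       1,468.4941
  3       275.00       230.8953       692.6859       2,770.7436
  4       400.00       316.8375     1,267.3499       6,336.7493
  5    10,400.00     7,771.4850    38,857.4250     233,144.5499
  Σ                  8,823.4007    41,566.3928     244,239.4049
P = 8,823.4007.
Convexity = Σ t(t+1)·PV / [P·(1+y)²] = 244,239.4049 / (8,823.4007 × 1.123600) = 24.63588.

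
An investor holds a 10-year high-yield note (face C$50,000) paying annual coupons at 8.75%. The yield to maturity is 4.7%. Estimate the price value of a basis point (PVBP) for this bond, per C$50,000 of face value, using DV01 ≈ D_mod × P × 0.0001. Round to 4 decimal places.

C$46.9402

Periodic yield y = 0.047.
  t   CF        PV=CF/(1+0.047)^t    t·PV
  1     4,375.00     4,178.6055     4,178.6055
  2     4,375.00     3,991.0273     7,982.0545
  3     4,375.00     3,811.8694    11,435.6082
  4     4,375.00     3,640.7540    14,563.0158
  5     4,375.00     3,477.3199    17,386.5996
  6     4,375.00     3,321.2225    19,927.3348
  7     4,375.00     3,172.1323    22,204.9258
  8     4,375.00     3,029.7347    24,237.8778
  9     4,375.00     2,893.7294    26,043.5649
  10   54,375.00    34,350.4518   343,504.5177
  Σ                 65,866.8467   491,464.1047
P = 65,866.8467; D_Mac = 7.46148 yrs; D_mod = 7.12653 yrs.
DV01 ≈ 7.12653 × 65,866.8467 × 0.0001 = 46.940220.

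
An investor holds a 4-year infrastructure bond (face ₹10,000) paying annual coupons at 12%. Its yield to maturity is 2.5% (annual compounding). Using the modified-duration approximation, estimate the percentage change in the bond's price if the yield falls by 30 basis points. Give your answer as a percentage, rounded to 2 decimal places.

Periodic yield y = 0.025. Modified duration first:
  t   CF        PV=CF/(1+0.025)^t    t·PV
  1     1,200.00     1,170.7317     1,170.7317
  2     1,200.00     1,142.1773     2,284.3546
  3     1,200.00     1,114.3193     3,342.9579
  4    11,200.00    10,146.6472    40,586.5889
  Σ                 13,573.8755    47,384.6330
P = 13,573.8755; D_Mac = 3.49087 yrs; D_mod = 3.49087/(1+0.025) = 3.40573 yrs.
ΔP/P ≈ -D_mod · Δy = -3.40573 × (-0.003) = +0.010217 = +1.0217%.

+1.02%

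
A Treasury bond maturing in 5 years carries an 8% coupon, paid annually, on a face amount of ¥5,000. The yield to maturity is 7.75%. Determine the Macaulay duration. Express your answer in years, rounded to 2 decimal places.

Periodic yield y = 0.0775. Discount each cash flow and weight by its year:
  t   CF        PV=CF/(1+0.0775)^t    t·PV
  1       400.00       371.2297       371.2297
  2       400.00       344.5287       689.0574
  3       400.00       319.7482       959.2447
  4       400.00       296.7501     1,187.0004
  5     5,400.00     3,717.9827    18,589.9135
  Σ                  5,050.2395    21,796.4458
Price P = Σ PV = 5,050.2395.
Macaulay duration = Σ(t·PV) / P = 21,796.4458 / 5,050.2395 = 4.31592 years.

4.32 years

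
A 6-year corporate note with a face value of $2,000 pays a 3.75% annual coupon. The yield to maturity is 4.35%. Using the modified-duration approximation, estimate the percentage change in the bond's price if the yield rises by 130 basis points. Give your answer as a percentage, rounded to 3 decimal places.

-6.819%

Periodic yield y = 0.0435. Modified duration first:
  t   CF        PV=CF/(1+0.0435)^t    t·PV
  1        75.00        71.8735        71.8735
  2        75.00        68.8773       137.7547
  3        75.00        66.0061       198.0182
  4        75.00        63.2545       253.0180
  5        75.00        60.6176       303.0882
  6     2,075.00     1,607.1758     9,643.0547
  Σ                  1,937.8048    10,606.8073
P = 1,937.8048; D_Mac = 5.47362 yrs; D_mod = 5.47362/(1+0.0435) = 5.24544 yrs.
ΔP/P ≈ -D_mod · Δy = -5.24544 × (+0.013) = -0.068191 = -6.8191%.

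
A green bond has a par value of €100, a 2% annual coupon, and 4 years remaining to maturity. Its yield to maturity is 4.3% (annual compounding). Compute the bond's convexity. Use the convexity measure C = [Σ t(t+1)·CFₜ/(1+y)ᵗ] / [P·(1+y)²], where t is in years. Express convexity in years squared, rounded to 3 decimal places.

17.640

With y = 0.043:
  t   CF        PV=CF/(1+0.043)^t    t·PV        t(t+1)·PV
  1         2.00         1.9175         1.9175           3.8351
  2         2.00         1.8385         3.6770          11.0309
  3         2.00         1.7627         5.2881          21.1523
  4       102.00        86.1912       344.7648       1,723.8240
  Σ                     91.7099       355.6474       1,759.8424
P = 91.7099.
Convexity = Σ t(t+1)·PV / [P·(1+y)²] = 1,759.8424 / (91.7099 × 1.087849) = 17.63960.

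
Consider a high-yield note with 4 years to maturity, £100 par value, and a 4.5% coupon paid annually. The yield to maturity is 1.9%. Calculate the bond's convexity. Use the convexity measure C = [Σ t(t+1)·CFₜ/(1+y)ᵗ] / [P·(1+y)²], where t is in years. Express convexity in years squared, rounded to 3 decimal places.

With y = 0.019:
  t   CF        PV=CF/(1+0.019)^t    t·PV        t(t+1)·PV
  1         4.50         4.4161         4.4161           8.8322
  2         4.50         4.3338         8.6675          26.0025
  3         4.50         4.2529        12.7588          51.0354
  4       104.50        96.9214       387.6855       1,938.4274
  Σ                    109.9242       413.5279       2,024.2975
P = 109.9242.
Convexity = Σ t(t+1)·PV / [P·(1+y)²] = 2,024.2975 / (109.9242 × 1.038361) = 17.73507.

17.735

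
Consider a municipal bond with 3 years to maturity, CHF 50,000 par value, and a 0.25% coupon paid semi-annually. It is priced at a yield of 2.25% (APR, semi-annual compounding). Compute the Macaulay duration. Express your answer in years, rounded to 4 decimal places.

2.9903 years

Periodic yield y = 0.01125. Discount each cash flow and weight by its period:
  t   CF        PV=CF/(1+0.01125)^t    t·PV
  1        62.50        61.8047        61.8047
  2        62.50        61.1171       122.2343
  3        62.50        60.4372       181.3116
  4        62.50        59.7649       239.0594
  5        62.50        59.1000       295.4999
  6    50,062.50    46,812.4451   280,874.6706
  Σ                 47,114.6690   281,774.5805
Price P = Σ PV = 47,114.6690.
Macaulay duration = Σ(t·PV) / P = 281,774.5805 / 47,114.6690 = 5.98061 half-year periods.
In years: 5.98061 / 2 = 2.99031 years.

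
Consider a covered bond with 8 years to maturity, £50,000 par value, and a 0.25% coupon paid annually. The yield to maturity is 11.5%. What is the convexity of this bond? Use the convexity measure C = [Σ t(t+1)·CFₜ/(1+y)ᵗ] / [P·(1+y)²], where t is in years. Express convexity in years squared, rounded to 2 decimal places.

With y = 0.115:
  t   CF        PV=CF/(1+0.115)^t    t·PV        t(t+1)·PV
  1       125.00       112.1076       112.1076         224.2152
  2       125.00       100.5450       201.0899         603.2697
  3       125.00        90.1748       270.5245       1,082.0982
  4       125.00        80.8743       323.4972       1,617.4860
  5       125.00        72.5330       362.6650       2,175.9902
  6       125.00        65.0520       390.3121       2,732.1850
  7       125.00        58.3426       408.3984       3,267.1868
  8    50,125.00    20,982.4137   167,859.3100   1,510,733.7899
  Σ                 21,562.0431   169,927.9048   1,522,436.2210
P = 21,562.0431.
Convexity = Σ t(t+1)·PV / [P·(1+y)²] = 1,522,436.2210 / (21,562.0431 × 1.243225) = 56.79361.

56.79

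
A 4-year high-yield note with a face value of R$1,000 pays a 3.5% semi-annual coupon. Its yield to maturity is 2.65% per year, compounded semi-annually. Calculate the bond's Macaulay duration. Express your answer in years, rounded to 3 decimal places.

Periodic yield y = 0.01325. Discount each cash flow and weight by its period:
  t   CF        PV=CF/(1+0.01325)^t    t·PV
  1        17.50        17.2712        17.2712
  2        17.50        17.0453        34.0906
  3        17.50        16.8224        50.4672
  4        17.50        16.6024        66.4097
  5        17.50        16.3853        81.9266
  6        17.50        16.1711        97.0263
  7        17.50        15.9596       111.7171
  8     1,017.50       915.8019     7,326.4148
  Σ                  1,032.0591     7,785.3236
Price P = Σ PV = 1,032.0591.
Macaulay duration = Σ(t·PV) / P = 7,785.3236 / 1,032.0591 = 7.54349 half-year periods.
In years: 7.54349 / 2 = 3.77174 years.

3.772 years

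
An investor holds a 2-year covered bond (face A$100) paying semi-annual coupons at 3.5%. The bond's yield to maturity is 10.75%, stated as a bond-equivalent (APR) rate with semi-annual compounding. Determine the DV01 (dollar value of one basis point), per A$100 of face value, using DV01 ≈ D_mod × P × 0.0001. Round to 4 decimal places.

Periodic yield y = 0.05375.
  t   CF        PV=CF/(1+0.05375)^t    t·PV
  1         1.75         1.6607         1.6607
  2         1.75         1.5760         3.1520
  3         1.75         1.4956         4.4869
  4       101.75        82.5247       330.0989
  Σ                     87.2571       339.3986
P = 87.2571; D_Mac = 3.88964 half-year periods = 1.94482 yrs; D_mod = 1.84562 yrs.
DV01 ≈ 1.84562 × 87.2571 × 0.0001 = 0.016104.

A$0.0161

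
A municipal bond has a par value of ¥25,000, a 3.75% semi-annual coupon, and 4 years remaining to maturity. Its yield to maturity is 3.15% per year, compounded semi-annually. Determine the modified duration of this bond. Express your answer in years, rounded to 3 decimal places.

Periodic yield y = 0.01575. First find Macaulay duration:
  t   CF        PV=CF/(1+0.01575)^t    t·PV
  1       468.75       461.4817       461.4817
  2       468.75       454.3260       908.6521
  3       468.75       447.2813     1,341.8440
  4       468.75       440.3459     1,761.3836
  5       468.75       433.5180     2,167.5900
  6       468.75       426.7960     2,560.7757
  7       468.75       420.1781     2,941.2470
  8    25,468.75    22,475.6874   179,805.4989
  Σ                 25,559.6144   191,948.4730
P = 25,559.6144; Macaulay duration = 191,948.4730 / 25,559.6144 = 7.50983 half-year periods = 3.75492 years.
Modified duration = D_Mac / (1 + y) = 3.75492 / 1.01575 = 3.69669 years.

3.697 years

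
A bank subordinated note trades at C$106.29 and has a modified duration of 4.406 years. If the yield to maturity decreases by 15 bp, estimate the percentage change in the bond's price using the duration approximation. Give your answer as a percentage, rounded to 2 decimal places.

+0.66%

Duration approximation: ΔP/P ≈ -D_mod · Δy = -4.406 × (-0.0015) = +0.006609.
As a percentage: +0.6609%.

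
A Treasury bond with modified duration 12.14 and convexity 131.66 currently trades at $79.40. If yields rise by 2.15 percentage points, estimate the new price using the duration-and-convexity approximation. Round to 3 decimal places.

$61.092

Duration effect: -D_mod·Δy = -12.14 × (+0.0215) = -0.261010
Convexity effect: ½·C·(Δy)² = 0.5 × 131.66 × (0.0215)² = +0.0304299175
ΔP/P ≈ -0.261010 + 0.0304299175 = -0.2305800825
New price ≈ 79.40 × (1 - 0.2305800825) = 61.0919414495.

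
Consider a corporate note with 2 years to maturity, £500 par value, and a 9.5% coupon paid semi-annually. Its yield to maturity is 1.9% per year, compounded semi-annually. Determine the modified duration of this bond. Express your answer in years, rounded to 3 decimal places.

Periodic yield y = 0.0095. First find Macaulay duration:
  t   CF        PV=CF/(1+0.0095)^t    t·PV
  1        23.75        23.5265        23.5265
  2        23.75        23.3051        46.6102
  3        23.75        23.0858        69.2574
  4       523.75       504.3114     2,017.2454
  Σ                    574.2287     2,156.6395
P = 574.2287; Macaulay duration = 2,156.6395 / 574.2287 = 3.75571 half-year periods = 1.87786 years.
Modified duration = D_Mac / (1 + y) = 1.87786 / 1.0095 = 1.86019 years.

1.860 years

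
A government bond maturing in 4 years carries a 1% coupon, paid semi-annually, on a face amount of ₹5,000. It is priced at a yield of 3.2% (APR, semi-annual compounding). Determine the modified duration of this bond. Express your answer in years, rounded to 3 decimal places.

Periodic yield y = 0.016. First find Macaulay duration:
  t   CF        PV=CF/(1+0.016)^t    t·PV
  1        25.00        24.6063        24.6063
  2        25.00        24.2188        48.4376
  3        25.00        23.8374        71.5122
  4        25.00        23.4620        93.8480
  5        25.00        23.0925       115.4626
  6        25.00        22.7289       136.3732
  7        25.00        22.3709       156.5965
  8     5,025.00     4,425.7452    35,405.9612
  Σ                  4,590.0620    36,052.7977
P = 4,590.0620; Macaulay duration = 36,052.7977 / 4,590.0620 = 7.85453 half-year periods = 3.92727 years.
Modified duration = D_Mac / (1 + y) = 3.92727 / 1.016 = 3.86542 years.

3.865 years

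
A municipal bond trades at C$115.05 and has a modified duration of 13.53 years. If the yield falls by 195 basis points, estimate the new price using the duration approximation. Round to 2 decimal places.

Duration approximation: ΔP/P ≈ -D_mod · Δy = -13.53 × (-0.0195) = +0.263835.
New price ≈ 115.05 × (1 + 0.263835) = 145.40421675.

C$145.40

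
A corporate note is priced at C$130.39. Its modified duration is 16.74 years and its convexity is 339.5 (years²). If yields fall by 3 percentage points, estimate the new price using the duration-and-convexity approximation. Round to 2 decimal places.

C$215.79

Duration effect: -D_mod·Δy = -16.74 × (-0.03) = +0.502200
Convexity effect: ½·C·(Δy)² = 0.5 × 339.5 × (-0.03)² = +0.1527750
ΔP/P ≈ +0.502200 + 0.1527750 = +0.654975
New price ≈ 130.39 × (1 + 0.654975) = 215.79219025.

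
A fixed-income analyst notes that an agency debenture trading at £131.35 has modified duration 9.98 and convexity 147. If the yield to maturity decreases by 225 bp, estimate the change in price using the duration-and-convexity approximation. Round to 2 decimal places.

+£34.38

Duration effect: -D_mod·Δy = -9.98 × (-0.0225) = +0.224550
Convexity effect: ½·C·(Δy)² = 0.5 × 147 × (-0.0225)² = +0.037209375
ΔP/P ≈ +0.224550 + 0.037209375 = +0.261759375
ΔP ≈ 131.35 × (+0.261759375) = +34.38209390625.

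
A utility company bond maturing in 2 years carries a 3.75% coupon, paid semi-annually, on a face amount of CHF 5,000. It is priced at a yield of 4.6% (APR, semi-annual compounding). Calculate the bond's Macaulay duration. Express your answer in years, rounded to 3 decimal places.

1.945 years

Periodic yield y = 0.023. Discount each cash flow and weight by its period:
  t   CF        PV=CF/(1+0.023)^t    t·PV
  1        93.75        91.6422        91.6422
  2        93.75        89.5818       179.1637
  3        93.75        87.5678       262.7034
  4     5,093.75     4,650.8795    18,603.5182
  Σ                  4,919.6714    19,137.0274
Price P = Σ PV = 4,919.6714.
Macaulay duration = Σ(t·PV) / P = 19,137.0274 / 4,919.6714 = 3.88990 half-year periods.
In years: 3.88990 / 2 = 1.94495 years.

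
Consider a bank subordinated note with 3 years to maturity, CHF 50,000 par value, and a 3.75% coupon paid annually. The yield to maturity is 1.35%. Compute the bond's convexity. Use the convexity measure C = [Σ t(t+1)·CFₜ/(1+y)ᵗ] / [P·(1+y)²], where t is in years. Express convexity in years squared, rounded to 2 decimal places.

With y = 0.0135:
  t   CF        PV=CF/(1+0.0135)^t    t·PV        t(t+1)·PV
  1     1,875.00     1,850.0247     1,850.0247       3,700.0493
  2     1,875.00     1,825.3820     3,650.7640      10,952.2921
  3    51,875.00    49,829.5369   149,488.6106     597,954.4423
  Σ                 53,504.9435   154,989.3993     612,606.7837
P = 53,504.9435.
Convexity = Σ t(t+1)·PV / [P·(1+y)²] = 612,606.7837 / (53,504.9435 × 1.027182) = 11.14655.

11.15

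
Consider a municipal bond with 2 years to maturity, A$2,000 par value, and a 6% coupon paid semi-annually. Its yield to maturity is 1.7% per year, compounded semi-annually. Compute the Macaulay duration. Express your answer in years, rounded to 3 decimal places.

1.918 years

Periodic yield y = 0.0085. Discount each cash flow and weight by its period:
  t   CF        PV=CF/(1+0.0085)^t    t·PV
  1        60.00        59.4943        59.4943
  2        60.00        58.9929       117.9857
  3        60.00        58.4956       175.4869
  4     2,060.00     1,991.4234     7,965.6937
  Σ                  2,168.4062     8,318.6606
Price P = Σ PV = 2,168.4062.
Macaulay duration = Σ(t·PV) / P = 8,318.6606 / 2,168.4062 = 3.83630 half-year periods.
In years: 3.83630 / 2 = 1.91815 years.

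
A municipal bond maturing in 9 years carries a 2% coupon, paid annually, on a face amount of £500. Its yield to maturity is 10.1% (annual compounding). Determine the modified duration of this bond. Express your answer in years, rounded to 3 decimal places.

Periodic yield y = 0.101. First find Macaulay duration:
  t   CF        PV=CF/(1+0.101)^t    t·PV
  1        10.00         9.0827         9.0827
  2        10.00         8.2495        16.4989
  3        10.00         7.4927        22.4781
  4        10.00         6.8054        27.2214
  5        10.00         6.1811        30.9053
  6        10.00         5.6140        33.6843
  7        10.00         5.0990        35.6933
  8        10.00         4.6313        37.0503
  9       510.00       214.5282     1,930.7534
  Σ                    267.6838     2,143.3677
P = 267.6838; Macaulay duration = 2,143.3677 / 267.6838 = 8.00709 years.
Modified duration = D_Mac / (1 + y) = 8.00709 / 1.101 = 7.27256 years.

7.273 years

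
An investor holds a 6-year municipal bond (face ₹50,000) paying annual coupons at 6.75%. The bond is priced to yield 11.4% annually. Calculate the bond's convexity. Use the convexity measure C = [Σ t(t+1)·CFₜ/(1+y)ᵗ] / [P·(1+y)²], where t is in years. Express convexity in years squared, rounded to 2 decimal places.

26.56

With y = 0.114:
  t   CF        PV=CF/(1+0.114)^t    t·PV        t(t+1)·PV
  1     3,375.00     3,029.6230     3,029.6230       6,059.2460
  2     3,375.00     2,719.5897     5,439.1795      16,317.5385
  3     3,375.00     2,441.2834     7,323.8503      29,295.4012
  4     3,375.00     2,191.4573     8,765.8292      43,829.1461
  5     3,375.00     1,967.1969     9,835.9843      59,015.9059
  6    53,375.00    27,927.1581   167,562.9484   1,172,940.6385
  Σ                 40,276.3084   201,957.4147   1,327,457.8761
P = 40,276.3084.
Convexity = Σ t(t+1)·PV / [P·(1+y)²] = 1,327,457.8761 / (40,276.3084 × 1.240996) = 26.55833.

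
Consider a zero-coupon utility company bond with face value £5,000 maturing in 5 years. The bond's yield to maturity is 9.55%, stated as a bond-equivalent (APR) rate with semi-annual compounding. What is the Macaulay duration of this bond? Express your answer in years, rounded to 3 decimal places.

A zero-coupon bond has a single cash flow at maturity, so its Macaulay duration equals its maturity: 5 years.
(Equivalently: 10 semi-annual periods ÷ 2 = 5 years.)

5.000 years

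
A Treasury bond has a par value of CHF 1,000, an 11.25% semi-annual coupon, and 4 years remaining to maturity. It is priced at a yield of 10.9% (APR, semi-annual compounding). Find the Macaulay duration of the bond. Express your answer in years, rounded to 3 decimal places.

3.333 years

Periodic yield y = 0.0545. Discount each cash flow and weight by its period:
  t   CF        PV=CF/(1+0.0545)^t    t·PV
  1        56.25        53.3428        53.3428
  2        56.25        50.5859       101.1718
  3        56.25        47.9714       143.9143
  4        56.25        45.4921       181.9685
  5        56.25        43.1409       215.7047
  6        56.25        40.9113       245.4677
  7        56.25        38.7968       271.5779
  8     1,056.25       690.8664     5,526.9309
  Σ                  1,011.1077     6,740.0786
Price P = Σ PV = 1,011.1077.
Macaulay duration = Σ(t·PV) / P = 6,740.0786 / 1,011.1077 = 6.66603 half-year periods.
In years: 6.66603 / 2 = 3.33302 years.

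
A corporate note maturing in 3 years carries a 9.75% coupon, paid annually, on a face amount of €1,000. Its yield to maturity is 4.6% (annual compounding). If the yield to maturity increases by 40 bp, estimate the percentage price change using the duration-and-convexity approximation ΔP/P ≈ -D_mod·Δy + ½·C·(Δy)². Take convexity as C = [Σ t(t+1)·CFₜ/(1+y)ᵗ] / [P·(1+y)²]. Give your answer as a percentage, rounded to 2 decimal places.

-1.05%

With y = 0.046:
  t   CF        PV=CF/(1+0.046)^t    t·PV        t(t+1)·PV
  1        97.50        93.2122        93.2122         186.4245
  2        97.50        89.1130       178.2261         534.6782
  3     1,097.50       958.9798     2,876.9395      11,507.7580
  Σ                  1,141.3051     3,148.3778      12,228.8607
P = 1,141.3051; D_Mac = 2.75858 yrs; D_mod = 2.63726 yrs; C = 9.79312.
Duration effect: -2.63726 × (+0.004) = -0.010549
Convexity effect: 0.5 × 9.79312 × (0.004)² = +0.0000783
ΔP/P ≈ -0.010549 + 0.0000783 = -0.010471 = -1.0471%.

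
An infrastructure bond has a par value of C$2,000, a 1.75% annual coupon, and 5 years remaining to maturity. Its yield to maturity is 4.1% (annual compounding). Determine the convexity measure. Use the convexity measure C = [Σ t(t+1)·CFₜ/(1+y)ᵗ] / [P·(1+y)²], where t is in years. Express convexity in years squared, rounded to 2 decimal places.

26.36

With y = 0.041:
  t   CF        PV=CF/(1+0.041)^t    t·PV        t(t+1)·PV
  1        35.00        33.6215        33.6215          67.2430
  2        35.00        32.2973        64.5947         193.7840
  3        35.00        31.0253        93.0759         372.3035
  4        35.00        29.8034       119.2134         596.0671
  5     2,035.00     1,664.6034     8,323.0168      49,938.1007
  Σ                  1,791.3508     8,633.5222      51,167.4982
P = 1,791.3508.
Convexity = Σ t(t+1)·PV / [P·(1+y)²] = 51,167.4982 / (1,791.3508 × 1.083681) = 26.35798.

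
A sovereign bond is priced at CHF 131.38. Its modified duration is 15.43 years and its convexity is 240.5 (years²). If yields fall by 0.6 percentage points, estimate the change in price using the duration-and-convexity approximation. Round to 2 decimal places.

+CHF 12.73

Duration effect: -D_mod·Δy = -15.43 × (-0.006) = +0.092580
Convexity effect: ½·C·(Δy)² = 0.5 × 240.5 × (-0.006)² = +0.0043290
ΔP/P ≈ +0.092580 + 0.0043290 = +0.096909
ΔP ≈ 131.38 × (+0.096909) = +12.73190442.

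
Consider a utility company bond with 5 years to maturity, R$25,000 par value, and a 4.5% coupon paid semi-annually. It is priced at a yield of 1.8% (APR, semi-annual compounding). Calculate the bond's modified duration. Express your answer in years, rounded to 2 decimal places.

4.53 years

Periodic yield y = 0.009. First find Macaulay duration:
  t   CF        PV=CF/(1+0.009)^t    t·PV
  1       562.50       557.4827       557.4827
  2       562.50       552.5101     1,105.0201
  3       562.50       547.5818     1,642.7455
  4       562.50       542.6976     2,170.7902
  5       562.50       537.8568     2,689.2842
  6       562.50       533.0593     3,198.3558
  7       562.50       528.3046     3,698.1320
  8       562.50       523.5922     4,188.7379
  9       562.50       518.9219     4,670.2974
  10   25,562.50    23,371.7732   233,717.7319
  Σ                 28,213.7802   257,638.5776
P = 28,213.7802; Macaulay duration = 257,638.5776 / 28,213.7802 = 9.13166 half-year periods = 4.56583 years.
Modified duration = D_Mac / (1 + y) = 4.56583 / 1.009 = 4.52510 years.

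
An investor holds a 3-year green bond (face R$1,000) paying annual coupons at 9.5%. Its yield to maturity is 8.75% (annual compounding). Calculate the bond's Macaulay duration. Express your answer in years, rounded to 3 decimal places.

Periodic yield y = 0.0875. Discount each cash flow and weight by its year:
  t   CF        PV=CF/(1+0.0875)^t    t·PV
  1        95.00        87.3563        87.3563
  2        95.00        80.3277       160.6553
  3     1,095.00       851.3856     2,554.1569
  Σ                  1,019.0696     2,802.1686
Price P = Σ PV = 1,019.0696.
Macaulay duration = Σ(t·PV) / P = 2,802.1686 / 1,019.0696 = 2.74973 years.

2.750 years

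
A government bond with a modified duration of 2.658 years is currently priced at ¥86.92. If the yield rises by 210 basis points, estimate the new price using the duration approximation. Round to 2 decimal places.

Duration approximation: ΔP/P ≈ -D_mod · Δy = -2.658 × (+0.021) = -0.055818.
New price ≈ 86.92 × (1 - 0.055818) = 82.06829944.

¥82.07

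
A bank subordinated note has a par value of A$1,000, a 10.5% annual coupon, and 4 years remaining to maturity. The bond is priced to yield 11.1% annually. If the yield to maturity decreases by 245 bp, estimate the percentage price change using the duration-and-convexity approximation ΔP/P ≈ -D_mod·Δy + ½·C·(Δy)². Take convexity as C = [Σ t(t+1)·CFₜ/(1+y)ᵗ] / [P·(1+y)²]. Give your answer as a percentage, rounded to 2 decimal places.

With y = 0.111:
  t   CF        PV=CF/(1+0.111)^t    t·PV        t(t+1)·PV
  1       105.00        94.5095        94.5095         189.0189
  2       105.00        85.0670       170.1340         510.4021
  3       105.00        76.5680       229.7039         918.8156
  4     1,105.00       725.2806     2,901.1223      14,505.6114
  Σ                    981.4250     3,395.4697      16,123.8480
P = 981.4250; D_Mac = 3.45973 yrs; D_mod = 3.11407 yrs; C = 13.31017.
Duration effect: -3.11407 × (-0.0245) = +0.076295
Convexity effect: 0.5 × 13.31017 × (-0.0245)² = +0.0039947
ΔP/P ≈ +0.076295 + 0.0039947 = +0.080289 = +8.0289%.

+8.03%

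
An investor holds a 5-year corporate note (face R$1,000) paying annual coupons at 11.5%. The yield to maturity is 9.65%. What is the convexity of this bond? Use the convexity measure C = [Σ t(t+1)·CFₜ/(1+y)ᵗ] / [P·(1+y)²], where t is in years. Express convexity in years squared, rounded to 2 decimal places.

With y = 0.0965:
  t   CF        PV=CF/(1+0.0965)^t    t·PV        t(t+1)·PV
  1       115.00       104.8792       104.8792         209.7583
  2       115.00        95.6490       191.2981         573.8942
  3       115.00        87.2312       261.6937       1,046.7746
  4       115.00        79.5542       318.2169       1,591.0847
  5     1,115.00       703.4475     3,517.2375      21,103.4248
  Σ                  1,070.7611     4,393.3253      24,524.9366
P = 1,070.7611.
Convexity = Σ t(t+1)·PV / [P·(1+y)²] = 24,524.9366 / (1,070.7611 × 1.202312) = 19.05013.

19.05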